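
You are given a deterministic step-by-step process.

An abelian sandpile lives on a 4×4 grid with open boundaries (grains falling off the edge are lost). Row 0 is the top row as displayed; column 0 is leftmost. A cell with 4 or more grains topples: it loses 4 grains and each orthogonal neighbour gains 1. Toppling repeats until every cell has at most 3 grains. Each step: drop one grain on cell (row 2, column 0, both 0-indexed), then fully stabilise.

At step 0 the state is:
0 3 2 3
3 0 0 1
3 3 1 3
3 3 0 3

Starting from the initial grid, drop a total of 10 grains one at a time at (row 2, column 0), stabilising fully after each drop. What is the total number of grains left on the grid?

31

[0] 0 3 2 3
3 0 0 1
3 3 1 3
3 3 0 3
[1] 1 3 2 3
0 2 0 1
3 1 2 3
1 1 1 3
[2] 1 3 2 3
1 2 0 1
0 2 2 3
2 1 1 3
[3] 1 3 2 3
1 2 0 1
1 2 2 3
2 1 1 3
[4] 1 3 2 3
1 2 0 1
2 2 2 3
2 1 1 3
[5] 1 3 2 3
1 2 0 1
3 2 2 3
2 1 1 3
[6] 1 3 2 3
2 2 0 1
0 3 2 3
3 1 1 3
[7] 1 3 2 3
2 2 0 1
1 3 2 3
3 1 1 3
[8] 1 3 2 3
2 2 0 1
2 3 2 3
3 1 1 3
[9] 1 3 2 3
2 2 0 1
3 3 2 3
3 1 1 3
[10] 1 3 2 3
3 3 0 1
2 0 3 3
0 3 1 3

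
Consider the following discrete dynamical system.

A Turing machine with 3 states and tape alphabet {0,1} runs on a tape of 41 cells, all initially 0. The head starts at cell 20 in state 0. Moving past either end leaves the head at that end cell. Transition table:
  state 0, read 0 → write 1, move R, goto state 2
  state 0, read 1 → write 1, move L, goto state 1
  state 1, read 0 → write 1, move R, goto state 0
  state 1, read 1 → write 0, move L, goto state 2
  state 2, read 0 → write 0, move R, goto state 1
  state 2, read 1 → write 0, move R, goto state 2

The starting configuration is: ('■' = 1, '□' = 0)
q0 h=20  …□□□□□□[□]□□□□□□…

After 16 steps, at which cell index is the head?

36

0) q0 h=20  …□□□□□□[□]□□□□□□…
1) q2 h=21  …□□□□□■[□]□□□□□□…
2) q1 h=22  …□□□□■□[□]□□□□□□…
3) q0 h=23  …□□□■□■[□]□□□□□□…
4) q2 h=24  …□□■□■■[□]□□□□□□…
5) q1 h=25  …□■□■■□[□]□□□□□□…
6) q0 h=26  …■□■■□■[□]□□□□□□…
7) q2 h=27  …□■■□■■[□]□□□□□□…
8) q1 h=28  …■■□■■□[□]□□□□□□…
9) q0 h=29  …■□■■□■[□]□□□□□□…
10) q2 h=30  …□■■□■■[□]□□□□□□…
11) q1 h=31  …■■□■■□[□]□□□□□□…
12) q0 h=32  …■□■■□■[□]□□□□□□…
13) q2 h=33  …□■■□■■[□]□□□□□□…
14) q1 h=34  …■■□■■□[□]□□□□□□|
15) q0 h=35  …■□■■□■[□]□□□□□|
16) q2 h=36  …□■■□■■[□]□□□□|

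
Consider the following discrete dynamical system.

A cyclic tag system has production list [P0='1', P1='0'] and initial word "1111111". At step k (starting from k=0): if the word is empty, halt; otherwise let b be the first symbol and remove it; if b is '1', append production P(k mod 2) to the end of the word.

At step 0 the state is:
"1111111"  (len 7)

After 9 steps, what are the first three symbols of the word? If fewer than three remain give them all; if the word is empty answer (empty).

step 0: "1111111"  (len 7)
step 1: "1111111"  (len 7)
step 2: "1111110"  (len 7)
step 3: "1111101"  (len 7)
step 4: "1111010"  (len 7)
step 5: "1110101"  (len 7)
step 6: "1101010"  (len 7)
step 7: "1010101"  (len 7)
step 8: "0101010"  (len 7)
step 9: "101010"  (len 6)

101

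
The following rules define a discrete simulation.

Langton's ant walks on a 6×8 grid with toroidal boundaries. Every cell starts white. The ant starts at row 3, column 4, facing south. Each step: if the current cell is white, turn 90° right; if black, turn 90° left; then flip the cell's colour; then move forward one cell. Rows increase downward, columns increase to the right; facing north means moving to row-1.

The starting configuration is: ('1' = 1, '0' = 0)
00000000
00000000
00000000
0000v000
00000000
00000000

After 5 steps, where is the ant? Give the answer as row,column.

3,5

0) 00000000
00000000
00000000
0000v000
00000000
00000000
1) 00000000
00000000
00000000
000<1000
00000000
00000000
2) 00000000
00000000
000^0000
00011000
00000000
00000000
3) 00000000
00000000
0001>000
00011000
00000000
00000000
4) 00000000
00000000
00011000
0001v000
00000000
00000000
5) 00000000
00000000
00011000
00010>00
00000000
00000000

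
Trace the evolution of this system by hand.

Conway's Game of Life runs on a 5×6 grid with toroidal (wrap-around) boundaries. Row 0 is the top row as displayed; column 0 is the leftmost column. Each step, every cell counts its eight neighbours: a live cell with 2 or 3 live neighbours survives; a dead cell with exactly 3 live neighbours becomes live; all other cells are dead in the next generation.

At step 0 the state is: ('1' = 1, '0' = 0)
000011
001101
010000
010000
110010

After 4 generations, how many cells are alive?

2

k=0  000011
001101
010000
010000
110010
k=1  011000
101101
110000
011000
110010
k=2  000010
000101
000101
001001
100100
k=3  000111
000101
101101
101101
000111
k=4  101000
000000
000000
000000
000000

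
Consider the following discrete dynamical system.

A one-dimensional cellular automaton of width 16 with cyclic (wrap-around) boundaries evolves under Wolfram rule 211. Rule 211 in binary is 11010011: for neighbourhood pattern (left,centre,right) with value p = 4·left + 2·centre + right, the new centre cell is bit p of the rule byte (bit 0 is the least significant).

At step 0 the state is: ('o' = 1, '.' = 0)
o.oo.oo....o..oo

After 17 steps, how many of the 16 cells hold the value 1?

step 0: o.oo.oo....o..oo
step 1: o..o..ooooo.oo.o
step 2: ooo.oo.oooo..o..
step 3: .oo..o..ooooo.oo
step 4: ..ooo.oo.oooo..o
step 5: oo.oo..o..ooooo.
step 6: .o..ooo.oo.oooo.
step 7: o.oo.oo..o..oooo
step 8: o..o..ooo.oo.ooo
step 9: ooo.oo.oo..o..oo
step 10: ooo..o..ooo.oo.o
step 11: ooooo.oo.oo..o..
step 12: .oooo..o..ooo.oo
step 13: ..ooooo.oo.oo..o
step 14: oo.oooo..o..ooo.
step 15: .o..ooooo.oo.oo.
step 16: o.oo.oooo..o..oo
step 17: o..o..ooooo.oo.o

10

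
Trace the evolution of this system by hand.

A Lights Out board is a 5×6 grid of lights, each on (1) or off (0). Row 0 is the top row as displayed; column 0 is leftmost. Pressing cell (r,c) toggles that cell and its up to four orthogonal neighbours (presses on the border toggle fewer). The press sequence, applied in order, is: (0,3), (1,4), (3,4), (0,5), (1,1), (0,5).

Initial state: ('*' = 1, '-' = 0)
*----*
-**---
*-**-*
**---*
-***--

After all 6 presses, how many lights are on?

k=0  *----*
-**---
*-**-*
**---*
-***--
k=1  *-****
-***--
*-**-*
**---*
-***--
k=2  *-**-*
-**-**
*-****
**---*
-***--
k=3  *-**-*
-**-**
*-**-*
**-**-
-****-
k=4  *-***-
-**-*-
*-**-*
**-**-
-****-
k=5  *****-
*---*-
****-*
**-**-
-****-
k=6  ****-*
*---**
****-*
**-**-
-****-

21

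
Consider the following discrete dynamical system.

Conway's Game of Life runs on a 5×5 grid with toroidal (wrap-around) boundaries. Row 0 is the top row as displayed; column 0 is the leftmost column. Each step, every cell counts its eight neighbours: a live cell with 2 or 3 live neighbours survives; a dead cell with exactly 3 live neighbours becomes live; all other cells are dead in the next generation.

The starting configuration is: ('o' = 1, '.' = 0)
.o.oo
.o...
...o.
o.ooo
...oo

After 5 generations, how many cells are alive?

k=0  .o.oo
.o...
...o.
o.ooo
...oo
k=1  ...oo
o..oo
oo.o.
o.o..
.o...
k=2  ..oo.
.o...
...o.
o.o.o
ooooo
k=3  .....
...o.
ooooo
.....
.....
k=4  .....
oo.o.
ooooo
ooooo
.....
k=5  .....
...o.
.....
.....
ooooo

6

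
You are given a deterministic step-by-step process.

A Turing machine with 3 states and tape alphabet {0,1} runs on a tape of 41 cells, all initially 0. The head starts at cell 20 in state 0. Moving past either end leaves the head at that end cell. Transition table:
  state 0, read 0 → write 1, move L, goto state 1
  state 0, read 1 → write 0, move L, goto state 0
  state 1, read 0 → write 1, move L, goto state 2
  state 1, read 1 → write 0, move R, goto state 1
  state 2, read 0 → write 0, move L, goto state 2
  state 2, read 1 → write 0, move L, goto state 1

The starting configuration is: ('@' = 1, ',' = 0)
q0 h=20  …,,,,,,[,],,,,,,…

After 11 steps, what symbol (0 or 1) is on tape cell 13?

0) q0 h=20  …,,,,,,[,],,,,,,…
1) q1 h=19  …,,,,,,[,]@,,,,,…
2) q2 h=18  …,,,,,,[,]@@,,,,…
3) q2 h=17  …,,,,,,[,],@@,,,…
4) q2 h=16  …,,,,,,[,],,@@,,…
5) q2 h=15  …,,,,,,[,],,,@@,…
6) q2 h=14  …,,,,,,[,],,,,@@…
7) q2 h=13  …,,,,,,[,],,,,,@…
8) q2 h=12  …,,,,,,[,],,,,,,…
9) q2 h=11  …,,,,,,[,],,,,,,…
10) q2 h=10  …,,,,,,[,],,,,,,…
11) q2 h= 9  …,,,,,,[,],,,,,,…

0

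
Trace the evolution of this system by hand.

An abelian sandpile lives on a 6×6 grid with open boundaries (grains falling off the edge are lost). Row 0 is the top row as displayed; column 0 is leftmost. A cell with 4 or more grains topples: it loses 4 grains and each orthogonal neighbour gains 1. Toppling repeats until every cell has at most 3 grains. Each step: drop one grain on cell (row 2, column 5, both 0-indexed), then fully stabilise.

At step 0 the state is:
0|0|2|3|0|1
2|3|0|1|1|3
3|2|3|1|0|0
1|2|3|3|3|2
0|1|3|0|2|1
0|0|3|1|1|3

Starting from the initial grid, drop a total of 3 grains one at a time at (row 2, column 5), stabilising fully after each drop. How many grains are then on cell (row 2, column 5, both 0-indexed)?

t=0: 0|0|2|3|0|1
2|3|0|1|1|3
3|2|3|1|0|0
1|2|3|3|3|2
0|1|3|0|2|1
0|0|3|1|1|3
t=1: 0|0|2|3|0|1
2|3|0|1|1|3
3|2|3|1|0|1
1|2|3|3|3|2
0|1|3|0|2|1
0|0|3|1|1|3
t=2: 0|0|2|3|0|1
2|3|0|1|1|3
3|2|3|1|0|2
1|2|3|3|3|2
0|1|3|0|2|1
0|0|3|1|1|3
t=3: 0|0|2|3|0|1
2|3|0|1|1|3
3|2|3|1|0|3
1|2|3|3|3|2
0|1|3|0|2|1
0|0|3|1|1|3

3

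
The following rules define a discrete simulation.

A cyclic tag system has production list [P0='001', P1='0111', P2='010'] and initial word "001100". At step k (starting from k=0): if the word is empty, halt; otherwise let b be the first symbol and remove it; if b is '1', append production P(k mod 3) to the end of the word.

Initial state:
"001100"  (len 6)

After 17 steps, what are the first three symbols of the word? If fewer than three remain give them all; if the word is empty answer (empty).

100

step 0: "001100"  (len 6)
step 1: "01100"  (len 5)
step 2: "1100"  (len 4)
step 3: "100010"  (len 6)
step 4: "00010001"  (len 8)
step 5: "0010001"  (len 7)
step 6: "010001"  (len 6)
step 7: "10001"  (len 5)
step 8: "00010111"  (len 8)
step 9: "0010111"  (len 7)
step 10: "010111"  (len 6)
step 11: "10111"  (len 5)
step 12: "0111010"  (len 7)
step 13: "111010"  (len 6)
step 14: "110100111"  (len 9)
step 15: "10100111010"  (len 11)
step 16: "0100111010001"  (len 13)
step 17: "100111010001"  (len 12)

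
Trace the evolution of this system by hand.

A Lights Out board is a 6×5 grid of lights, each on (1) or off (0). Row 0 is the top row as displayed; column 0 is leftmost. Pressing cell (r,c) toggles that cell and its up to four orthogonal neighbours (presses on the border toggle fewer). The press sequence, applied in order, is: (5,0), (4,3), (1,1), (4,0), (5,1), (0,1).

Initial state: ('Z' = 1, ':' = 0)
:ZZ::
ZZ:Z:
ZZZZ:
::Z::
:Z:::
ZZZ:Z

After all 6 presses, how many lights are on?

18

[0] :ZZ::
ZZ:Z:
ZZZZ:
::Z::
:Z:::
ZZZ:Z
[1] :ZZ::
ZZ:Z:
ZZZZ:
::Z::
ZZ:::
::Z:Z
[2] :ZZ::
ZZ:Z:
ZZZZ:
::ZZ:
ZZZZZ
::ZZZ
[3] ::Z::
::ZZ:
Z:ZZ:
::ZZ:
ZZZZZ
::ZZZ
[4] ::Z::
::ZZ:
Z:ZZ:
Z:ZZ:
::ZZZ
Z:ZZZ
[5] ::Z::
::ZZ:
Z:ZZ:
Z:ZZ:
:ZZZZ
:Z:ZZ
[6] ZZ:::
:ZZZ:
Z:ZZ:
Z:ZZ:
:ZZZZ
:Z:ZZ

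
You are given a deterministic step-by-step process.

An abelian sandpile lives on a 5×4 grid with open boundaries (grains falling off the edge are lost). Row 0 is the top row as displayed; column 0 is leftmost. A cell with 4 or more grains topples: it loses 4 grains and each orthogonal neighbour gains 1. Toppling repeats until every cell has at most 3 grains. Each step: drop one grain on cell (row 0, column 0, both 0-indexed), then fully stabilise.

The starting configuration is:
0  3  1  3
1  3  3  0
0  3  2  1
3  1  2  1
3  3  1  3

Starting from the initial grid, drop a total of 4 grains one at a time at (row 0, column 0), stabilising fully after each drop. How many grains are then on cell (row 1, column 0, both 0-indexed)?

3

gen 0: 0  3  1  3
1  3  3  0
0  3  2  1
3  1  2  1
3  3  1  3
gen 1: 1  3  1  3
1  3  3  0
0  3  2  1
3  1  2  1
3  3  1  3
gen 2: 2  3  1  3
1  3  3  0
0  3  2  1
3  1  2  1
3  3  1  3
gen 3: 3  3  1  3
1  3  3  0
0  3  2  1
3  1  2  1
3  3  1  3
gen 4: 1  1  3  3
3  2  1  1
1  1  0  2
3  2  3  1
3  3  1  3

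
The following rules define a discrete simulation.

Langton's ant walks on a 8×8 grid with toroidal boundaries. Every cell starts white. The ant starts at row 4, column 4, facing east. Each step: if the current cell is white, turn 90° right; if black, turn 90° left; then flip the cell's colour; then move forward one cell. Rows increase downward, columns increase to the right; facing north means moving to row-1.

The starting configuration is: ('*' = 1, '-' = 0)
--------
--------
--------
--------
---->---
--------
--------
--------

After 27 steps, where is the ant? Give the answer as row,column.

[0] --------
--------
--------
--------
---->---
--------
--------
--------
[1] --------
--------
--------
--------
----*---
----v---
--------
--------
[2] --------
--------
--------
--------
----*---
---<*---
--------
--------
[3] --------
--------
--------
--------
---^*---
---**---
--------
--------
[4] --------
--------
--------
--------
---*>---
---**---
--------
--------
[5] --------
--------
--------
----^---
---*----
---**---
--------
--------
[6] --------
--------
--------
----*>--
---*----
---**---
--------
--------
[7] --------
--------
--------
----**--
---*-v--
---**---
--------
--------
[8] --------
--------
--------
----**--
---*<*--
---**---
--------
--------
[9] --------
--------
--------
----^*--
---***--
---**---
--------
--------
[10] --------
--------
--------
---<-*--
---***--
---**---
--------
--------
[11] --------
--------
---^----
---*-*--
---***--
---**---
--------
--------
[12] --------
--------
---*>---
---*-*--
---***--
---**---
--------
--------
[13] --------
--------
---**---
---*v*--
---***--
---**---
--------
--------
[14] --------
--------
---**---
---<**--
---***--
---**---
--------
--------
[15] --------
--------
---**---
----**--
---v**--
---**---
--------
--------
[16] --------
--------
---**---
----**--
---->*--
---**---
--------
--------
[17] --------
--------
---**---
----^*--
-----*--
---**---
--------
--------
[18] --------
--------
---**---
---<-*--
-----*--
---**---
--------
--------
[19] --------
--------
---^*---
---*-*--
-----*--
---**---
--------
--------
[20] --------
--------
--<-*---
---*-*--
-----*--
---**---
--------
--------
[21] --------
--^-----
--*-*---
---*-*--
-----*--
---**---
--------
--------
[22] --------
--*>----
--*-*---
---*-*--
-----*--
---**---
--------
--------
[23] --------
--**----
--*v*---
---*-*--
-----*--
---**---
--------
--------
[24] --------
--**----
--<**---
---*-*--
-----*--
---**---
--------
--------
[25] --------
--**----
---**---
--v*-*--
-----*--
---**---
--------
--------
[26] --------
--**----
---**---
-<**-*--
-----*--
---**---
--------
--------
[27] --------
--**----
-^-**---
-***-*--
-----*--
---**---
--------
--------

2,1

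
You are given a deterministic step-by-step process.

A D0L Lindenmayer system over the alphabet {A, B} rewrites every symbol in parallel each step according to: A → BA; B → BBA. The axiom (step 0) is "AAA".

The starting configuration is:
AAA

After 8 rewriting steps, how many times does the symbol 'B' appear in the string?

step 0: AAA
step 1: BABABA
step 2: BBABABBABABBABA
step 3: BBABBABABBABABBABBABABBABABBABBABABBABA
step 4: BBABBABABBABBABABBABABBABBABABBABABBABBABABBABBABABBABABBABBABABBABABBABBABABBABBABABBABABBABBABABBABA
step 5: BBABBABABBABBABABBABABBABBABABBABBABABBABABBABBABABBABABBA…ABBABABBABABBABBABABBABABBABBABABBABBABABBABABBABBABABBABA  (len 267)
step 6: BBABBABABBABBABABBABABBABBABABBABBABABBABABBABBABABBABABBA…ABBABABBABABBABBABABBABABBABBABABBABBABABBABABBABBABABBABA  (len 699)
step 7: BBABBABABBABBABABBABABBABBABABBABBABABBABABBABBABABBABABBA…ABBABABBABABBABBABABBABABBABBABABBABBABABBABABBABBABABBABA  (len 1830)
step 8: BBABBABABBABBABABBABABBABBABABBABBABABBABABBABBABABBABABBA…ABBABABBABABBABBABABBABABBABBABABBABBABABBABABBABBABABBABA  (len 4791)

2961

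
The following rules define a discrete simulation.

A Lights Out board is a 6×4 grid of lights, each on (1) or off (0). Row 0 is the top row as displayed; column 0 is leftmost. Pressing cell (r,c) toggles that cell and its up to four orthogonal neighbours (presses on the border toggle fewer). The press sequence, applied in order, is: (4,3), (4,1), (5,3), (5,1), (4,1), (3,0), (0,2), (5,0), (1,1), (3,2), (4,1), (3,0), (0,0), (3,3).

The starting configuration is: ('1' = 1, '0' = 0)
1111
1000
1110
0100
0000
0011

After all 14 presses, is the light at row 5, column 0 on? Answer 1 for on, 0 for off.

0

t=0: 1111
1000
1110
0100
0000
0011
t=1: 1111
1000
1110
0101
0011
0010
t=2: 1111
1000
1110
0001
1101
0110
t=3: 1111
1000
1110
0001
1100
0101
t=4: 1111
1000
1110
0001
1000
1011
t=5: 1111
1000
1110
0101
0110
1111
t=6: 1111
1000
0110
1001
1110
1111
t=7: 1000
1010
0110
1001
1110
1111
t=8: 1000
1010
0110
1001
0110
0011
t=9: 1100
0100
0010
1001
0110
0011
t=10: 1100
0100
0000
1110
0100
0011
t=11: 1100
0100
0000
1010
1010
0111
t=12: 1100
0100
1000
0110
0010
0111
t=13: 0000
1100
1000
0110
0010
0111
t=14: 0000
1100
1001
0101
0011
0111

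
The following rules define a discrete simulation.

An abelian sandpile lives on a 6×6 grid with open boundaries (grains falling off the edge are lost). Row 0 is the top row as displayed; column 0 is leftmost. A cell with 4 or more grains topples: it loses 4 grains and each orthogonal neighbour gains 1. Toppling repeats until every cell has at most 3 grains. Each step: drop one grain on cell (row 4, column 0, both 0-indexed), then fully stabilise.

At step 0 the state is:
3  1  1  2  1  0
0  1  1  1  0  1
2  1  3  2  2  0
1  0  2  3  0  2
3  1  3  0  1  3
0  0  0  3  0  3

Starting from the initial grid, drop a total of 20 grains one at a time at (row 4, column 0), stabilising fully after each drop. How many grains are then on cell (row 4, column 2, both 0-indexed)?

1

k=0  3  1  1  2  1  0
0  1  1  1  0  1
2  1  3  2  2  0
1  0  2  3  0  2
3  1  3  0  1  3
0  0  0  3  0  3
k=1  3  1  1  2  1  0
0  1  1  1  0  1
2  1  3  2  2  0
2  0  2  3  0  2
0  2  3  0  1  3
1  0  0  3  0  3
k=2  3  1  1  2  1  0
0  1  1  1  0  1
2  1  3  2  2  0
2  0  2  3  0  2
1  2  3  0  1  3
1  0  0  3  0  3
k=3  3  1  1  2  1  0
0  1  1  1  0  1
2  1  3  2  2  0
2  0  2  3  0  2
2  2  3  0  1  3
1  0  0  3  0  3
k=4  3  1  1  2  1  0
0  1  1  1  0  1
2  1  3  2  2  0
2  0  2  3  0  2
3  2  3  0  1  3
1  0  0  3  0  3
k=5  3  1  1  2  1  0
0  1  1  1  0  1
2  1  3  2  2  0
3  0  2  3  0  2
0  3  3  0  1  3
2  0  0  3  0  3
k=6  3  1  1  2  1  0
0  1  1  1  0  1
2  1  3  2  2  0
3  0  2  3  0  2
1  3  3  0  1  3
2  0  0  3  0  3
k=7  3  1  1  2  1  0
0  1  1  1  0  1
2  1  3  2  2  0
3  0  2  3  0  2
2  3  3  0  1  3
2  0  0  3  0  3
k=8  3  1  1  2  1  0
0  1  1  1  0  1
2  1  3  2  2  0
3  0  2  3  0  2
3  3  3  0  1  3
2  0  0  3  0  3
k=9  3  1  1  2  1  0
0  1  1  1  0  1
3  1  3  2  2  0
0  2  3  3  0  2
2  1  0  1  1  3
3  1  1  3  0  3
k=10  3  1  1  2  1  0
0  1  1  1  0  1
3  1  3  2  2  0
0  2  3  3  0  2
3  1  0  1  1  3
3  1  1  3  0  3
k=11  3  1  1  2  1  0
0  1  1  1  0  1
3  1  3  2  2  0
1  2  3  3  0  2
1  2  0  1  1  3
0  2  1  3  0  3
k=12  3  1  1  2  1  0
0  1  1  1  0  1
3  1  3  2  2  0
1  2  3  3  0  2
2  2  0  1  1  3
0  2  1  3  0  3
k=13  3  1  1  2  1  0
0  1  1  1  0  1
3  1  3  2  2  0
1  2  3  3  0  2
3  2  0  1  1  3
0  2  1  3  0  3
k=14  3  1  1  2  1  0
0  1  1  1  0  1
3  1  3  2  2  0
2  2  3  3  0  2
0  3  0  1  1  3
1  2  1  3  0  3
k=15  3  1  1  2  1  0
0  1  1  1  0  1
3  1  3  2  2  0
2  2  3  3  0  2
1  3  0  1  1  3
1  2  1  3  0  3
k=16  3  1  1  2  1  0
0  1  1  1  0  1
3  1  3  2  2  0
2  2  3  3  0  2
2  3  0  1  1  3
1  2  1  3  0  3
k=17  3  1  1  2  1  0
0  1  1  1  0  1
3  1  3  2  2  0
2  2  3  3  0  2
3  3  0  1  1  3
1  2  1  3  0  3
k=18  3  1  1  2  1  0
0  1  1  1  0  1
3  1  3  2  2  0
3  3  3  3  0  2
1  0  1  1  1  3
2  3  1  3  0  3
k=19  3  1  1  2  1  0
0  1  1  1  0  1
3  1  3  2  2  0
3  3  3  3  0  2
2  0  1  1  1  3
2  3  1  3  0  3
k=20  3  1  1  2  1  0
0  1  1  1  0  1
3  1  3  2  2  0
3  3  3  3  0  2
3  0  1  1  1  3
2  3  1  3  0  3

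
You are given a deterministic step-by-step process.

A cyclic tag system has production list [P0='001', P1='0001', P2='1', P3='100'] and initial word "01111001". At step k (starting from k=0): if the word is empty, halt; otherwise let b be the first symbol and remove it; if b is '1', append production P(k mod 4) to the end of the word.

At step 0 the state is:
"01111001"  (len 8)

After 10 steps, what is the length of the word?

12

step 0: "01111001"  (len 8)
step 1: "1111001"  (len 7)
step 2: "1110010001"  (len 10)
step 3: "1100100011"  (len 10)
step 4: "100100011100"  (len 12)
step 5: "00100011100001"  (len 14)
step 6: "0100011100001"  (len 13)
step 7: "100011100001"  (len 12)
step 8: "00011100001100"  (len 14)
step 9: "0011100001100"  (len 13)
step 10: "011100001100"  (len 12)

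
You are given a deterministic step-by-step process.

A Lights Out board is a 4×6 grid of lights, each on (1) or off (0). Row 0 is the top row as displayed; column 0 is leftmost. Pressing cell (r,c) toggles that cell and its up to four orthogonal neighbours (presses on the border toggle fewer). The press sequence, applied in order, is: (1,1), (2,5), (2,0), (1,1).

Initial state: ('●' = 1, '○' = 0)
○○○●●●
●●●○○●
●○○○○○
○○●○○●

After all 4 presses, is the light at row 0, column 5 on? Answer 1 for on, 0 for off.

1

gen 0: ○○○●●●
●●●○○●
●○○○○○
○○●○○●
gen 1: ○●○●●●
○○○○○●
●●○○○○
○○●○○●
gen 2: ○●○●●●
○○○○○○
●●○○●●
○○●○○○
gen 3: ○●○●●●
●○○○○○
○○○○●●
●○●○○○
gen 4: ○○○●●●
○●●○○○
○●○○●●
●○●○○○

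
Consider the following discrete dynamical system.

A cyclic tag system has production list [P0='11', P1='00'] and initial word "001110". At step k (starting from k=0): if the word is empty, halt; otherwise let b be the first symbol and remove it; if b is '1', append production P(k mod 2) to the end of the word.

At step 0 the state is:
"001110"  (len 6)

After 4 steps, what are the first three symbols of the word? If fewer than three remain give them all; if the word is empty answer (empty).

t=0: "001110"  (len 6)
t=1: "01110"  (len 5)
t=2: "1110"  (len 4)
t=3: "11011"  (len 5)
t=4: "101100"  (len 6)

101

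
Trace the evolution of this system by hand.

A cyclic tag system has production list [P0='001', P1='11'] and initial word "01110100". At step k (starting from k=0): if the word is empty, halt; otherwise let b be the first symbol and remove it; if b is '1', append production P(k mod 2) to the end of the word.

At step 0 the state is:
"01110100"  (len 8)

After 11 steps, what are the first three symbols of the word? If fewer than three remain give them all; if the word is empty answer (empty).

011

[0] "01110100"  (len 8)
[1] "1110100"  (len 7)
[2] "11010011"  (len 8)
[3] "1010011001"  (len 10)
[4] "01001100111"  (len 11)
[5] "1001100111"  (len 10)
[6] "00110011111"  (len 11)
[7] "0110011111"  (len 10)
[8] "110011111"  (len 9)
[9] "10011111001"  (len 11)
[10] "001111100111"  (len 12)
[11] "01111100111"  (len 11)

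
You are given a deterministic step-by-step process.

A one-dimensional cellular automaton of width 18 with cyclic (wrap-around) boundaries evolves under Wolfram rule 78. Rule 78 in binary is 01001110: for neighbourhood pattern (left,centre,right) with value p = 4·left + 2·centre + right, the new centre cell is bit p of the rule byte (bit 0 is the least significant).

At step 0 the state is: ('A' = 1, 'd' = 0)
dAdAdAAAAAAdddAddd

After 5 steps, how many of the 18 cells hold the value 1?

10

gen 0: dAdAdAAAAAAdddAddd
gen 1: AAdAdAddddAddAAddd
gen 2: AAdAdAdddAAdAAAddA
gen 3: dAdAdAddAAAdAdAdAA
gen 4: dAdAdAdAAdAdAdAdAA
gen 5: dAdAdAdAAdAdAdAdAA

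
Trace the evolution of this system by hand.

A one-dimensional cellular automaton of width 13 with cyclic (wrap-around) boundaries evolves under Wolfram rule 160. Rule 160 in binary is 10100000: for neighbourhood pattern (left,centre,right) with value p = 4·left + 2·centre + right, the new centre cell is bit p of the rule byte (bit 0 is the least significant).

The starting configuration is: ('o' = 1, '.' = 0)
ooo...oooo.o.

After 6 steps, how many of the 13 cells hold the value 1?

0

gen 0: ooo...oooo.o.
gen 1: .o.....oo.o.o
gen 2: o........o.o.
gen 3: ..........o.o
gen 4: ...........o.
gen 5: .............
gen 6: .............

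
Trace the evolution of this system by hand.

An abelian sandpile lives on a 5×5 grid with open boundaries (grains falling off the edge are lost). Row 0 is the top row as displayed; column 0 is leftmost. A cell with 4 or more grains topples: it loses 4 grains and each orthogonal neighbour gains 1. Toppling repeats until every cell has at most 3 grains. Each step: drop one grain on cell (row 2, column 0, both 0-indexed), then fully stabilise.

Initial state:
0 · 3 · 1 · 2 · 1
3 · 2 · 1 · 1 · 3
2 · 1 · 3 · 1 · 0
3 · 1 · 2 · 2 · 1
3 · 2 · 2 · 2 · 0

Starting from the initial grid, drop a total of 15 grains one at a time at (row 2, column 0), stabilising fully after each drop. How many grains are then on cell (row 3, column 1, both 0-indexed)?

3

[0] 0 · 3 · 1 · 2 · 1
3 · 2 · 1 · 1 · 3
2 · 1 · 3 · 1 · 0
3 · 1 · 2 · 2 · 1
3 · 2 · 2 · 2 · 0
[1] 0 · 3 · 1 · 2 · 1
3 · 2 · 1 · 1 · 3
3 · 1 · 3 · 1 · 0
3 · 1 · 2 · 2 · 1
3 · 2 · 2 · 2 · 0
[2] 1 · 3 · 1 · 2 · 1
0 · 3 · 1 · 1 · 3
2 · 2 · 3 · 1 · 0
1 · 2 · 2 · 2 · 1
0 · 3 · 2 · 2 · 0
[3] 1 · 3 · 1 · 2 · 1
0 · 3 · 1 · 1 · 3
3 · 2 · 3 · 1 · 0
1 · 2 · 2 · 2 · 1
0 · 3 · 2 · 2 · 0
[4] 1 · 3 · 1 · 2 · 1
1 · 3 · 1 · 1 · 3
0 · 3 · 3 · 1 · 0
2 · 2 · 2 · 2 · 1
0 · 3 · 2 · 2 · 0
[5] 1 · 3 · 1 · 2 · 1
1 · 3 · 1 · 1 · 3
1 · 3 · 3 · 1 · 0
2 · 2 · 2 · 2 · 1
0 · 3 · 2 · 2 · 0
[6] 1 · 3 · 1 · 2 · 1
1 · 3 · 1 · 1 · 3
2 · 3 · 3 · 1 · 0
2 · 2 · 2 · 2 · 1
0 · 3 · 2 · 2 · 0
[7] 1 · 3 · 1 · 2 · 1
1 · 3 · 1 · 1 · 3
3 · 3 · 3 · 1 · 0
2 · 2 · 2 · 2 · 1
0 · 3 · 2 · 2 · 0
[8] 2 · 0 · 2 · 2 · 1
3 · 1 · 3 · 1 · 3
1 · 2 · 0 · 2 · 0
3 · 3 · 3 · 2 · 1
0 · 3 · 2 · 2 · 0
[9] 2 · 0 · 2 · 2 · 1
3 · 1 · 3 · 1 · 3
2 · 2 · 0 · 2 · 0
3 · 3 · 3 · 2 · 1
0 · 3 · 2 · 2 · 0
[10] 2 · 0 · 2 · 2 · 1
3 · 1 · 3 · 1 · 3
3 · 2 · 0 · 2 · 0
3 · 3 · 3 · 2 · 1
0 · 3 · 2 · 2 · 0
[11] 3 · 0 · 2 · 2 · 1
0 · 3 · 3 · 1 · 3
3 · 0 · 2 · 2 · 0
1 · 3 · 1 · 3 · 1
2 · 1 · 0 · 3 · 0
[12] 3 · 0 · 2 · 2 · 1
1 · 3 · 3 · 1 · 3
0 · 1 · 2 · 2 · 0
2 · 3 · 1 · 3 · 1
2 · 1 · 0 · 3 · 0
[13] 3 · 0 · 2 · 2 · 1
1 · 3 · 3 · 1 · 3
1 · 1 · 2 · 2 · 0
2 · 3 · 1 · 3 · 1
2 · 1 · 0 · 3 · 0
[14] 3 · 0 · 2 · 2 · 1
1 · 3 · 3 · 1 · 3
2 · 1 · 2 · 2 · 0
2 · 3 · 1 · 3 · 1
2 · 1 · 0 · 3 · 0
[15] 3 · 0 · 2 · 2 · 1
1 · 3 · 3 · 1 · 3
3 · 1 · 2 · 2 · 0
2 · 3 · 1 · 3 · 1
2 · 1 · 0 · 3 · 0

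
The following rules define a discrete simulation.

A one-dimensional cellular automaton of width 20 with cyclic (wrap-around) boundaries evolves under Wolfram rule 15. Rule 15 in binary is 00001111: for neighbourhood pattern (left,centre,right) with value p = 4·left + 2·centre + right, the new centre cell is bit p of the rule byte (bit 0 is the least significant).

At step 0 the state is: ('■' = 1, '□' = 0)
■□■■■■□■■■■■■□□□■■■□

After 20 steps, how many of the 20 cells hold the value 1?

[0] ■□■■■■□■■■■■■□□□■■■□
[1] ■□■□□□□■□□□□□□■■■□□□
[2] ■□■□■■■■□■■■■■■□□□■■
[3] □□■□■□□□□■□□□□□□■■■□
[4] ■■■□■□■■■■□■■■■■■□□□
[5] ■□□□■□■□□□□■□□□□□□■■
[6] □□■■■□■□■■■■□■■■■■■□
[7] ■■■□□□■□■□□□□■□□□□□□
[8] ■□□□■■■□■□■■■■□■■■■■
[9] □□■■■□□□■□■□□□□■□□□□
[10] ■■■□□□■■■□■□■■■■□■■■
[11] □□□□■■■□□□■□■□□□□■□□
[12] ■■■■■□□□■■■□■□■■■■□■
[13] □□□□□□■■■□□□■□■□□□□■
[14] □■■■■■■□□□■■■□■□■■■■
[15] □■□□□□□□■■■□□□■□■□□□
[16] ■■□■■■■■■□□□■■■□■□■■
[17] □□□■□□□□□□■■■□□□■□■□
[18] ■■■■□■■■■■■□□□■■■□■□
[19] ■□□□□■□□□□□□■■■□□□■□
[20] ■□■■■■□■■■■■■□□□■■■□

14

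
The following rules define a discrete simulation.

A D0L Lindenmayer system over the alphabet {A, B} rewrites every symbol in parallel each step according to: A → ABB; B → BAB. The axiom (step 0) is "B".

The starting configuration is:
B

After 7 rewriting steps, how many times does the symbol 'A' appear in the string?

729

t=0: B
t=1: BAB
t=2: BABABBBAB
t=3: BABABBBABABBBABBABBABABBBAB
t=4: BABABBBABABBBABBABBABABBBABABBBABBABBABABBBABBABABBBABBABABBBABABBBABBABBABABBBAB
t=5: BABABBBABABBBABBABBABABBBABABBBABBABBABABBBABBABABBBABBABA…BBABABBBABBABBABABBBABBABABBBABBABABBBABABBBABBABBABABBBAB  (len 243)
t=6: BABABBBABABBBABBABBABABBBABABBBABBABBABABBBABBABABBBABBABA…BBABABBBABBABBABABBBABBABABBBABBABABBBABABBBABBABBABABBBAB  (len 729)
t=7: BABABBBABABBBABBABBABABBBABABBBABBABBABABBBABBABABBBABBABA…BBABABBBABBABBABABBBABBABABBBABBABABBBABABBBABBABBABABBBAB  (len 2187)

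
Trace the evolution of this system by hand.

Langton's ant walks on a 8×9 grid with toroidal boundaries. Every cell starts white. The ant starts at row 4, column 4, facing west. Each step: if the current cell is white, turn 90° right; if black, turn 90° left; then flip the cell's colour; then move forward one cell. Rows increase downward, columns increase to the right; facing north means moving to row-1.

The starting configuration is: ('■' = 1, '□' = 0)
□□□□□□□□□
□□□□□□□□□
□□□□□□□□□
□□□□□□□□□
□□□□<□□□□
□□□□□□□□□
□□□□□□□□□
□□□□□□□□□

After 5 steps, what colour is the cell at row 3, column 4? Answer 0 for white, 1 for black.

[0] □□□□□□□□□
□□□□□□□□□
□□□□□□□□□
□□□□□□□□□
□□□□<□□□□
□□□□□□□□□
□□□□□□□□□
□□□□□□□□□
[1] □□□□□□□□□
□□□□□□□□□
□□□□□□□□□
□□□□^□□□□
□□□□■□□□□
□□□□□□□□□
□□□□□□□□□
□□□□□□□□□
[2] □□□□□□□□□
□□□□□□□□□
□□□□□□□□□
□□□□■>□□□
□□□□■□□□□
□□□□□□□□□
□□□□□□□□□
□□□□□□□□□
[3] □□□□□□□□□
□□□□□□□□□
□□□□□□□□□
□□□□■■□□□
□□□□■v□□□
□□□□□□□□□
□□□□□□□□□
□□□□□□□□□
[4] □□□□□□□□□
□□□□□□□□□
□□□□□□□□□
□□□□■■□□□
□□□□<■□□□
□□□□□□□□□
□□□□□□□□□
□□□□□□□□□
[5] □□□□□□□□□
□□□□□□□□□
□□□□□□□□□
□□□□■■□□□
□□□□□■□□□
□□□□v□□□□
□□□□□□□□□
□□□□□□□□□

1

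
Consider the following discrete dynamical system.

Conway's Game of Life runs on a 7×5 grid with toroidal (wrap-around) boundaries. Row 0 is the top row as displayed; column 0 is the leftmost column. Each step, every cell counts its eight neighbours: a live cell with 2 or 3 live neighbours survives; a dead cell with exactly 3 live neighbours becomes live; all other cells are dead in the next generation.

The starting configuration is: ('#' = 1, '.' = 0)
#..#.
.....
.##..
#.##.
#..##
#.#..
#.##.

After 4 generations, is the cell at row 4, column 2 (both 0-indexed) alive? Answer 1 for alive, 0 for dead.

0

[0] #..#.
.....
.##..
#.##.
#..##
#.#..
#.##.
[1] .###.
.##..
.###.
#....
#....
#.#..
#.##.
[2] #...#
#....
#..#.
#.#.#
#...#
#.##.
#....
[3] ##..#
##...
#..#.
.....
..#..
#..#.
#..#.
[4] ..#..
..#..
##..#
.....
.....
.###.
..##.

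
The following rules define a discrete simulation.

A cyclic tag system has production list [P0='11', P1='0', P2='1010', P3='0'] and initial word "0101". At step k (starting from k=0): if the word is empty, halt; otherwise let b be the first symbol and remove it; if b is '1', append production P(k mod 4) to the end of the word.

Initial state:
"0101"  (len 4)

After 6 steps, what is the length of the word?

0

t=0: "0101"  (len 4)
t=1: "101"  (len 3)
t=2: "010"  (len 3)
t=3: "10"  (len 2)
t=4: "00"  (len 2)
t=5: "0"  (len 1)
t=6: (halted — word empty)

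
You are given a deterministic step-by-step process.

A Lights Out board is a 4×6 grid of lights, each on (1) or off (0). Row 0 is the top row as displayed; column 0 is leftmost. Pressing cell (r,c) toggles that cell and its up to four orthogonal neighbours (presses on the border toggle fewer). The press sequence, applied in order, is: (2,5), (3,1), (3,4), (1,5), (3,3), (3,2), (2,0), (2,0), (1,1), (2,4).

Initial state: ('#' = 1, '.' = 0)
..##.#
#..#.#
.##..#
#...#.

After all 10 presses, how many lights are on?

11

step 0: ..##.#
#..#.#
.##..#
#...#.
step 1: ..##.#
#..#..
.##.#.
#...##
step 2: ..##.#
#..#..
..#.#.
.##.##
step 3: ..##.#
#..#..
..#...
.###..
step 4: ..##..
#..###
..#..#
.###..
step 5: ..##..
#..###
..##.#
.#..#.
step 6: ..##..
#..###
...#.#
..###.
step 7: ..##..
...###
##.#.#
#.###.
step 8: ..##..
#..###
...#.#
..###.
step 9: .###..
.#####
.#.#.#
..###.
step 10: .###..
.###.#
.#..#.
..##..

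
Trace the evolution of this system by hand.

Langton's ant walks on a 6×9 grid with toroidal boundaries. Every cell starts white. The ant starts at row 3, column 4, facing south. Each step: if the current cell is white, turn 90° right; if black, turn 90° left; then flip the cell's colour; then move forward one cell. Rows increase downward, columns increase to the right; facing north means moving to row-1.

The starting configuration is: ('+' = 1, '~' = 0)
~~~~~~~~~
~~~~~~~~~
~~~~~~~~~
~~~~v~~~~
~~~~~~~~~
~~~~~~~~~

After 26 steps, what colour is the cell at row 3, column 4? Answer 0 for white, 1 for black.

0) ~~~~~~~~~
~~~~~~~~~
~~~~~~~~~
~~~~v~~~~
~~~~~~~~~
~~~~~~~~~
1) ~~~~~~~~~
~~~~~~~~~
~~~~~~~~~
~~~<+~~~~
~~~~~~~~~
~~~~~~~~~
2) ~~~~~~~~~
~~~~~~~~~
~~~^~~~~~
~~~++~~~~
~~~~~~~~~
~~~~~~~~~
3) ~~~~~~~~~
~~~~~~~~~
~~~+>~~~~
~~~++~~~~
~~~~~~~~~
~~~~~~~~~
4) ~~~~~~~~~
~~~~~~~~~
~~~++~~~~
~~~+v~~~~
~~~~~~~~~
~~~~~~~~~
5) ~~~~~~~~~
~~~~~~~~~
~~~++~~~~
~~~+~>~~~
~~~~~~~~~
~~~~~~~~~
6) ~~~~~~~~~
~~~~~~~~~
~~~++~~~~
~~~+~+~~~
~~~~~v~~~
~~~~~~~~~
7) ~~~~~~~~~
~~~~~~~~~
~~~++~~~~
~~~+~+~~~
~~~~<+~~~
~~~~~~~~~
8) ~~~~~~~~~
~~~~~~~~~
~~~++~~~~
~~~+^+~~~
~~~~++~~~
~~~~~~~~~
9) ~~~~~~~~~
~~~~~~~~~
~~~++~~~~
~~~++>~~~
~~~~++~~~
~~~~~~~~~
10) ~~~~~~~~~
~~~~~~~~~
~~~++^~~~
~~~++~~~~
~~~~++~~~
~~~~~~~~~
11) ~~~~~~~~~
~~~~~~~~~
~~~+++>~~
~~~++~~~~
~~~~++~~~
~~~~~~~~~
12) ~~~~~~~~~
~~~~~~~~~
~~~++++~~
~~~++~v~~
~~~~++~~~
~~~~~~~~~
13) ~~~~~~~~~
~~~~~~~~~
~~~++++~~
~~~++<+~~
~~~~++~~~
~~~~~~~~~
14) ~~~~~~~~~
~~~~~~~~~
~~~++^+~~
~~~++++~~
~~~~++~~~
~~~~~~~~~
15) ~~~~~~~~~
~~~~~~~~~
~~~+<~+~~
~~~++++~~
~~~~++~~~
~~~~~~~~~
16) ~~~~~~~~~
~~~~~~~~~
~~~+~~+~~
~~~+v++~~
~~~~++~~~
~~~~~~~~~
17) ~~~~~~~~~
~~~~~~~~~
~~~+~~+~~
~~~+~>+~~
~~~~++~~~
~~~~~~~~~
18) ~~~~~~~~~
~~~~~~~~~
~~~+~^+~~
~~~+~~+~~
~~~~++~~~
~~~~~~~~~
19) ~~~~~~~~~
~~~~~~~~~
~~~+~+>~~
~~~+~~+~~
~~~~++~~~
~~~~~~~~~
20) ~~~~~~~~~
~~~~~~^~~
~~~+~+~~~
~~~+~~+~~
~~~~++~~~
~~~~~~~~~
21) ~~~~~~~~~
~~~~~~+>~
~~~+~+~~~
~~~+~~+~~
~~~~++~~~
~~~~~~~~~
22) ~~~~~~~~~
~~~~~~++~
~~~+~+~v~
~~~+~~+~~
~~~~++~~~
~~~~~~~~~
23) ~~~~~~~~~
~~~~~~++~
~~~+~+<+~
~~~+~~+~~
~~~~++~~~
~~~~~~~~~
24) ~~~~~~~~~
~~~~~~^+~
~~~+~+++~
~~~+~~+~~
~~~~++~~~
~~~~~~~~~
25) ~~~~~~~~~
~~~~~<~+~
~~~+~+++~
~~~+~~+~~
~~~~++~~~
~~~~~~~~~
26) ~~~~~^~~~
~~~~~+~+~
~~~+~+++~
~~~+~~+~~
~~~~++~~~
~~~~~~~~~

0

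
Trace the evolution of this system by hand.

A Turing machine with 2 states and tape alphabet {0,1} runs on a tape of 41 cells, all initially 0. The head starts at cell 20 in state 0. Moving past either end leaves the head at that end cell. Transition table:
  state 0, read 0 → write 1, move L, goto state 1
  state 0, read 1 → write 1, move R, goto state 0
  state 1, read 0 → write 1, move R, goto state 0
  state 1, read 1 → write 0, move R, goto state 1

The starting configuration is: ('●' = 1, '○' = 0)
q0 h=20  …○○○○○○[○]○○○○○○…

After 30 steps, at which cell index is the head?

step 0: q0 h=20  …○○○○○○[○]○○○○○○…
step 1: q1 h=19  …○○○○○○[○]●○○○○○…
step 2: q0 h=20  …○○○○○●[●]○○○○○○…
step 3: q0 h=21  …○○○○●●[○]○○○○○○…
step 4: q1 h=20  …○○○○○●[●]●○○○○○…
step 5: q1 h=21  …○○○○●○[●]○○○○○○…
step 6: q1 h=22  …○○○●○○[○]○○○○○○…
step 7: q0 h=23  …○○●○○●[○]○○○○○○…
step 8: q1 h=22  …○○○●○○[●]●○○○○○…
step 9: q1 h=23  …○○●○○○[●]○○○○○○…
step 10: q1 h=24  …○●○○○○[○]○○○○○○…
step 11: q0 h=25  …●○○○○●[○]○○○○○○…
step 12: q1 h=24  …○●○○○○[●]●○○○○○…
step 13: q1 h=25  …●○○○○○[●]○○○○○○…
step 14: q1 h=26  …○○○○○○[○]○○○○○○…
step 15: q0 h=27  …○○○○○●[○]○○○○○○…
step 16: q1 h=26  …○○○○○○[●]●○○○○○…
step 17: q1 h=27  …○○○○○○[●]○○○○○○…
step 18: q1 h=28  …○○○○○○[○]○○○○○○…
step 19: q0 h=29  …○○○○○●[○]○○○○○○…
step 20: q1 h=28  …○○○○○○[●]●○○○○○…
step 21: q1 h=29  …○○○○○○[●]○○○○○○…
step 22: q1 h=30  …○○○○○○[○]○○○○○○…
step 23: q0 h=31  …○○○○○●[○]○○○○○○…
step 24: q1 h=30  …○○○○○○[●]●○○○○○…
step 25: q1 h=31  …○○○○○○[●]○○○○○○…
step 26: q1 h=32  …○○○○○○[○]○○○○○○…
step 27: q0 h=33  …○○○○○●[○]○○○○○○…
step 28: q1 h=32  …○○○○○○[●]●○○○○○…
step 29: q1 h=33  …○○○○○○[●]○○○○○○…
step 30: q1 h=34  …○○○○○○[○]○○○○○○|

34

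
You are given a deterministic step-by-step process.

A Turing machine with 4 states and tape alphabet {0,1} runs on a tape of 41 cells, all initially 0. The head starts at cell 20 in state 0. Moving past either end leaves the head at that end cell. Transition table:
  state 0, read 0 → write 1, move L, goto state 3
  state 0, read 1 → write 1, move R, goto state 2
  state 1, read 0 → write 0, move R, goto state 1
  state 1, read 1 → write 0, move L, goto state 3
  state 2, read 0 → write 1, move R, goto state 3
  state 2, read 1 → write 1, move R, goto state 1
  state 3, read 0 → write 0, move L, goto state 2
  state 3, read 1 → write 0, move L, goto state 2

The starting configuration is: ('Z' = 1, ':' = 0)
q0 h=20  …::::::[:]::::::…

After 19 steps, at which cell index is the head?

0) q0 h=20  …::::::[:]::::::…
1) q3 h=19  …::::::[:]Z:::::…
2) q2 h=18  …::::::[:]:Z::::…
3) q3 h=19  …:::::Z[:]Z:::::…
4) q2 h=18  …::::::[Z]:Z::::…
5) q1 h=19  …:::::Z[:]Z:::::…
6) q1 h=20  …::::Z:[Z]::::::…
7) q3 h=19  …:::::Z[:]::::::…
8) q2 h=18  …::::::[Z]::::::…
9) q1 h=19  …:::::Z[:]::::::…
10) q1 h=20  …::::Z:[:]::::::…
11) q1 h=21  …:::Z::[:]::::::…
12) q1 h=22  …::Z:::[:]::::::…
13) q1 h=23  …:Z::::[:]::::::…
14) q1 h=24  …Z:::::[:]::::::…
15) q1 h=25  …::::::[:]::::::…
16) q1 h=26  …::::::[:]::::::…
17) q1 h=27  …::::::[:]::::::…
18) q1 h=28  …::::::[:]::::::…
19) q1 h=29  …::::::[:]::::::…

29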